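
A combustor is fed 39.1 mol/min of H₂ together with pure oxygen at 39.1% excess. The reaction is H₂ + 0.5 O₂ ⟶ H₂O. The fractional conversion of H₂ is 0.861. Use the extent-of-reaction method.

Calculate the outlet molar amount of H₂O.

33.7 mol/min

Stoichiometric O₂ = 0.5 × 39.1 = 19.55 mol/min; O₂ fed = 19.55 × 1.391 = 27.19 mol/min.
Fuel reacted = 0.861 × 39.1 → ξ = 33.67 mol/min.
Outlet (n = n₀ + ν ξ):
  H₂: 39.1 − 1(33.67) = 5.435
  O₂: 27.19 − 0.5(33.67) = 10.36
  H₂O: 0 + 1(33.67) = 33.67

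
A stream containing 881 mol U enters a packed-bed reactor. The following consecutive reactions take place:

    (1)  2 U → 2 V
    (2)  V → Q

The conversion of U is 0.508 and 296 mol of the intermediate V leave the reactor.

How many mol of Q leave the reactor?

Conversion of U: U consumed = 2ξ₁ = 0.508 × 881 → ξ₁ = 223.8 mol.
V balance: n_V = 0 + 2ξ₁ − 1ξ₂ = 296 → ξ₂ = (2·223.8 − 296)/1 = 151.5 mol.
Outlet amounts (n = n₀ + Σ ν·ξ):
  U: 881 − 2(223.8) = 433.5
  V: 0 + 2(223.8) − 1(151.5) = 296
  Q: 0 + 1(151.5) = 151.5

152 mol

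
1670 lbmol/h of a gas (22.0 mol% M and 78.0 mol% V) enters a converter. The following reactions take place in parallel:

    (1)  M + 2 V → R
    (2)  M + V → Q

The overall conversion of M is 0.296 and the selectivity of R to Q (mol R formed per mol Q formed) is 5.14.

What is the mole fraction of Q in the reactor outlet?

0.012

Conversion of M: M consumed = 0.296 × 367.4 = 108.8 lbmol/h = 1ξ₁ + 1ξ₂.
Selectivity: 1ξ₁ / (1ξ₂) = 5.14 → ξ₁ = 5.14 ξ₂.
Substitute: (1·5.14 + 1) ξ₂ = 108.8 → ξ₂ = 17.71 lbmol/h, ξ₁ = 91.04 lbmol/h.
Outlet amounts (n = n₀ + Σ ν·ξ):
  M: 367.4 − 1(91.04) − 1(17.71) = 258.6
  V: 1303 − 2(91.04) − 1(17.71) = 1103
  R: 0 + 1(91.04) = 91.04
  Q: 0 + 1(17.71) = 17.71
Total out = 1470 lbmol/h; y_Q = 17.71 / 1470 = 0.01205.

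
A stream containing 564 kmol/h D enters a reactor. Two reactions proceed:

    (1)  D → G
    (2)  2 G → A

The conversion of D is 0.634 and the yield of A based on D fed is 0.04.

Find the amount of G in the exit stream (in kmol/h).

Conversion of D: D consumed = 1ξ₁ = 0.634 × 564 → ξ₁ = 357.6 kmol/h.
Yield of A: 1ξ₂ / 564 = 0.04 → ξ₂ = 22.56 kmol/h.
Outlet amounts (n = n₀ + Σ ν·ξ):
  D: 564 − 1(357.6) = 206.4
  G: 0 + 1(357.6) − 2(22.56) = 312.5
  A: 0 + 1(22.56) = 22.56

312 kmol/h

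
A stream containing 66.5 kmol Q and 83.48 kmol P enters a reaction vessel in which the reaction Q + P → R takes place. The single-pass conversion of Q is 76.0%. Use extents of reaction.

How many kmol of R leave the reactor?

Q reacted = 0.76 × 66.5 = 50.54 kmol; ν_Q = −1, so ξ = 50.54/1 = 50.54 kmol.
Outlet amounts (n = n₀ + ν ξ):
  Q: 66.5 − 1(50.54) = 15.96
  P: 83.48 − 1(50.54) = 32.94
  R: 0 + 1(50.54) = 50.54

50.5 kmol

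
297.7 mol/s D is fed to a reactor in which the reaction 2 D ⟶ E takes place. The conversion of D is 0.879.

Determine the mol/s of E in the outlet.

131 mol/s

D reacted = 0.879 × 297.7 = 261.7 mol/s; ν_D = −2, so ξ = 261.7/2 = 130.8 mol/s.
Outlet amounts (n = n₀ + ν ξ):
  D: 297.7 − 2(130.8) = 36.02
  E: 0 + 1(130.8) = 130.8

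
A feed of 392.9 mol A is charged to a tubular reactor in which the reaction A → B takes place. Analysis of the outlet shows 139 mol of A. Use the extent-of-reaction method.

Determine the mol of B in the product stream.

For A: n = n₀ − 1ξ → 139 = 392.9 − 1ξ, giving ξ = 253.9 mol.
Outlet amounts (n = n₀ + ν ξ):
  A: 392.9 − 1(253.9) = 139
  B: 0 + 1(253.9) = 253.9

254 mol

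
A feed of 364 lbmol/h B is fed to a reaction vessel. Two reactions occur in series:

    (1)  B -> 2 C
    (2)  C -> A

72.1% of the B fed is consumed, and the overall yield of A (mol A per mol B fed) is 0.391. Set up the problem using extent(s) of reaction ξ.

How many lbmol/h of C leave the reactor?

Conversion of B: B consumed = 1ξ₁ = 0.721 × 364 → ξ₁ = 262.4 lbmol/h.
Yield of A: 1ξ₂ / 364 = 0.391 → ξ₂ = 142.3 lbmol/h.
Outlet amounts (n = n₀ + Σ ν·ξ):
  B: 364 − 1(262.4) = 101.6
  C: 0 + 2(262.4) − 1(142.3) = 382.6
  A: 0 + 1(142.3) = 142.3

383 lbmol/h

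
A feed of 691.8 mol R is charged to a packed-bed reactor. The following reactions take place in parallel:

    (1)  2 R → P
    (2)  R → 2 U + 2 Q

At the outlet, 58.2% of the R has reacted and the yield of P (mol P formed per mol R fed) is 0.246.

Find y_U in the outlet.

0.176

Yield of P: 1ξ₁ / 691.8 = 0.246 → ξ₁ = 170.2 mol.
Conversion of R: 2ξ₁ + 1ξ₂ = 0.582 × 691.8 = 402.6 → ξ₂ = 62.26 mol.
Outlet amounts (n = n₀ + Σ ν·ξ):
  R: 691.8 − 2(170.2) − 1(62.26) = 289.2
  P: 0 + 1(170.2) = 170.2
  U: 0 + 2(62.26) = 124.5
  Q: 0 + 2(62.26) = 124.5
Total out = 708.4 mol; y_U = 124.5 / 708.4 = 0.1758.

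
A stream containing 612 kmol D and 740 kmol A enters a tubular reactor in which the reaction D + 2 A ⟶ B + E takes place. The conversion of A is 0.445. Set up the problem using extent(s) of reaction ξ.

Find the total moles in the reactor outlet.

1190 kmol

A reacted = 0.445 × 740 = 329.3 kmol; ν_A = −2, so ξ = 329.3/2 = 164.7 kmol.
Outlet amounts (n = n₀ + ν ξ):
  D: 612 − 1(164.7) = 447.4
  A: 740 − 2(164.7) = 410.7
  B: 0 + 1(164.7) = 164.7
  E: 0 + 1(164.7) = 164.7
Total out = 447.4 + 410.7 + 164.7 + 164.7 = 1187 kmol.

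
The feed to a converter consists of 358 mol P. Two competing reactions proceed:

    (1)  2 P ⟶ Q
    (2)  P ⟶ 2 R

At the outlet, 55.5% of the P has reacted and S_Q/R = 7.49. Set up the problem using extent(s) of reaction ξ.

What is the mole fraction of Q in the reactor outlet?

Conversion of P: P consumed = 0.555 × 358 = 198.7 mol = 2ξ₁ + 1ξ₂.
Selectivity: 1ξ₁ / (2ξ₂) = 7.49 → ξ₁ = 14.98 ξ₂.
Substitute: (2·14.98 + 1) ξ₂ = 198.7 → ξ₂ = 6.418 mol, ξ₁ = 96.14 mol.
Outlet amounts (n = n₀ + Σ ν·ξ):
  P: 358 − 2(96.14) − 1(6.418) = 159.3
  Q: 0 + 1(96.14) = 96.14
  R: 0 + 2(6.418) = 12.84
Total out = 268.3 mol; y_Q = 96.14 / 268.3 = 0.3583.

0.358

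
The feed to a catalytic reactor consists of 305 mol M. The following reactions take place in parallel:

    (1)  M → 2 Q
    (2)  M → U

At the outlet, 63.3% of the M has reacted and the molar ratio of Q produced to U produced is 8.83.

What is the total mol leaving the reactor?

Conversion of M: M consumed = 0.633 × 305 = 193.1 mol = 1ξ₁ + 1ξ₂.
Selectivity: 2ξ₁ / (1ξ₂) = 8.83 → ξ₁ = 4.415 ξ₂.
Substitute: (1·4.415 + 1) ξ₂ = 193.1 → ξ₂ = 35.65 mol, ξ₁ = 157.4 mol.
Outlet amounts (n = n₀ + Σ ν·ξ):
  M: 305 − 1(157.4) − 1(35.65) = 111.9
  Q: 0 + 2(157.4) = 314.8
  U: 0 + 1(35.65) = 35.65
Total out = 111.9 + 314.8 + 35.65 = 462.4 mol.

462 mol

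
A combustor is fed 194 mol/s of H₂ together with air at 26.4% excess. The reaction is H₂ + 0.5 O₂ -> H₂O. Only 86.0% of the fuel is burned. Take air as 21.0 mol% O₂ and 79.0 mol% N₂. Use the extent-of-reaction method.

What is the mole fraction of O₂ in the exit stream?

Stoichiometric O₂ = 0.5 × 194 = 97 mol/s; O₂ fed = 97 × 1.264 = 122.6 mol/s.
N₂ fed = 122.6 × 79/21 = 461.2 mol/s.
Fuel reacted = 0.86 × 194 → ξ = 166.8 mol/s.
Outlet (n = n₀ + ν ξ):
  H₂: 194 − 1(166.8) = 27.16
  O₂: 122.6 − 0.5(166.8) = 39.19
  N₂: 461.2 (inert)
  H₂O: 0 + 1(166.8) = 166.8
Total out = 694.4 mol/s; y_O₂ = 39.19 / 694.4 = 0.05643.

0.0564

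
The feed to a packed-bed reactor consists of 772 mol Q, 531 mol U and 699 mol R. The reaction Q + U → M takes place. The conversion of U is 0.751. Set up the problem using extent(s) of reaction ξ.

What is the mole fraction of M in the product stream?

U reacted = 0.751 × 531 = 398.8 mol; ν_U = −1, so ξ = 398.8/1 = 398.8 mol.
Outlet amounts (n = n₀ + ν ξ):
  Q: 772 − 1(398.8) = 373.2
  U: 531 − 1(398.8) = 132.2
  M: 0 + 1(398.8) = 398.8
  R: 699 (inert)
Total out = 1603 mol; y_M = 398.8 / 1603 = 0.2487.

0.249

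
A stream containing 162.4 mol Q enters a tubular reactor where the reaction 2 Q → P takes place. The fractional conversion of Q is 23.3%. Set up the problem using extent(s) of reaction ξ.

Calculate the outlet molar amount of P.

Q reacted = 0.233 × 162.4 = 37.84 mol; ν_Q = −2, so ξ = 37.84/2 = 18.92 mol.
Outlet amounts (n = n₀ + ν ξ):
  Q: 162.4 − 2(18.92) = 124.6
  P: 0 + 1(18.92) = 18.92

18.9 mol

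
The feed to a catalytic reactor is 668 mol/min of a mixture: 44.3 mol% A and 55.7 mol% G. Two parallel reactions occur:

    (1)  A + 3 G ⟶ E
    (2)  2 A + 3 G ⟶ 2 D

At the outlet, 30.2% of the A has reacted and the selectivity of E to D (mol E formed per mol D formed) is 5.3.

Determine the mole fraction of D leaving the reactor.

0.0337

Conversion of A: A consumed = 0.302 × 295.9 = 89.37 mol/min = 1ξ₁ + 2ξ₂.
Selectivity: 1ξ₁ / (2ξ₂) = 5.3 → ξ₁ = 10.6 ξ₂.
Substitute: (1·10.6 + 2) ξ₂ = 89.37 → ξ₂ = 7.093 mol/min, ξ₁ = 75.18 mol/min.
Outlet amounts (n = n₀ + Σ ν·ξ):
  A: 295.9 − 1(75.18) − 2(7.093) = 206.6
  G: 372.1 − 3(75.18) − 3(7.093) = 125.2
  E: 0 + 1(75.18) = 75.18
  D: 0 + 2(7.093) = 14.19
Total out = 421.2 mol/min; y_D = 14.19 / 421.2 = 0.03368.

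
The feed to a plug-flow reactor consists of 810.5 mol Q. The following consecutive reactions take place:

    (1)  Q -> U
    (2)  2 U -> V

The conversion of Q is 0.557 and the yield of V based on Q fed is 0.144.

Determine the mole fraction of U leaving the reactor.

Conversion of Q: Q consumed = 1ξ₁ = 0.557 × 810.5 → ξ₁ = 451.4 mol.
Yield of V: 1ξ₂ / 810.5 = 0.144 → ξ₂ = 116.7 mol.
Outlet amounts (n = n₀ + Σ ν·ξ):
  Q: 810.5 − 1(451.4) = 359.1
  U: 0 + 1(451.4) − 2(116.7) = 218
  V: 0 + 1(116.7) = 116.7
Total out = 693.8 mol; y_U = 218 / 693.8 = 0.3143.

0.314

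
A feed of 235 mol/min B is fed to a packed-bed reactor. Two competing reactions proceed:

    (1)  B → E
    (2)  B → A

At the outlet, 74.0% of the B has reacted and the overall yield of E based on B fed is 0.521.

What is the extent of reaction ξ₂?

Yield of E: 1ξ₁ / 235 = 0.521 → ξ₁ = 122.4 mol/min.
Conversion of B: 1ξ₁ + 1ξ₂ = 0.74 × 235 = 173.9 → ξ₂ = 51.47 mol/min.
Outlet amounts (n = n₀ + Σ ν·ξ):
  B: 235 − 1(122.4) − 1(51.47) = 61.1
  E: 0 + 1(122.4) = 122.4
  A: 0 + 1(51.47) = 51.47

ξ₂ = 51.5 mol/min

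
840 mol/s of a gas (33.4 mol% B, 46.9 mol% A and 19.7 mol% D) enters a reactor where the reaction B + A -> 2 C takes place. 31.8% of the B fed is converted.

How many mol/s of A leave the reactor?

B reacted = 0.318 × 280.6 = 89.22 mol/s; ν_B = −1, so ξ = 89.22/1 = 89.22 mol/s.
Outlet amounts (n = n₀ + ν ξ):
  B: 280.6 − 1(89.22) = 191.3
  A: 394 − 1(89.22) = 304.7
  C: 0 + 2(89.22) = 178.4
  D: 165.5 (inert)

305 mol/s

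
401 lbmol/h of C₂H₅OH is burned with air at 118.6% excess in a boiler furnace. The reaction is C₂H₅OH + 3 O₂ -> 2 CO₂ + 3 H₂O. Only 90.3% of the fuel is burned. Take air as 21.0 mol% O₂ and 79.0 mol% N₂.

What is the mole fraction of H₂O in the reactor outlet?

Stoichiometric O₂ = 3 × 401 = 1203 lbmol/h; O₂ fed = 1203 × 2.186 = 2630 lbmol/h.
N₂ fed = 2630 × 79/21 = 9893 lbmol/h.
Fuel reacted = 0.903 × 401 → ξ = 362.1 lbmol/h.
Outlet (n = n₀ + ν ξ):
  C₂H₅OH: 401 − 1(362.1) = 38.9
  O₂: 2630 − 3(362.1) = 1543
  N₂: 9893 (inert)
  CO₂: 0 + 2(362.1) = 724.2
  H₂O: 0 + 3(362.1) = 1086
Total out = 13290 lbmol/h; y_H₂O = 1086 / 13290 = 0.08176.

0.0818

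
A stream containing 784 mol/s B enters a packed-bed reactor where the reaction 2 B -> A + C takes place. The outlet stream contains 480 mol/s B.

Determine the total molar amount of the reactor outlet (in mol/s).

For B: n = n₀ − 2ξ → 480 = 784 − 2ξ, giving ξ = 152 mol/s.
Outlet amounts (n = n₀ + ν ξ):
  B: 784 − 2(152) = 480
  A: 0 + 1(152) = 152
  C: 0 + 1(152) = 152
Total out = 480 + 152 + 152 = 784 mol/s.

784 mol/s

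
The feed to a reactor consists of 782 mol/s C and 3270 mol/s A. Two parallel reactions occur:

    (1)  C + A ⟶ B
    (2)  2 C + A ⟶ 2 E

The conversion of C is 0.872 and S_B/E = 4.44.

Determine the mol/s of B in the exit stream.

Conversion of C: C consumed = 0.872 × 782 = 681.9 mol/s = 1ξ₁ + 2ξ₂.
Selectivity: 1ξ₁ / (2ξ₂) = 4.44 → ξ₁ = 8.88 ξ₂.
Substitute: (1·8.88 + 2) ξ₂ = 681.9 → ξ₂ = 62.67 mol/s, ξ₁ = 556.6 mol/s.
Outlet amounts (n = n₀ + Σ ν·ξ):
  C: 782 − 1(556.6) − 2(62.67) = 100.1
  A: 3270 − 1(556.6) − 1(62.67) = 2651
  B: 0 + 1(556.6) = 556.6
  E: 0 + 2(62.67) = 125.3

557 mol/s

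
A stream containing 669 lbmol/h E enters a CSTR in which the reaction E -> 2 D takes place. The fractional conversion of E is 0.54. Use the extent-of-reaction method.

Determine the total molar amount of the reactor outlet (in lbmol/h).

E reacted = 0.54 × 669 = 361.3 lbmol/h; ν_E = −1, so ξ = 361.3/1 = 361.3 lbmol/h.
Outlet amounts (n = n₀ + ν ξ):
  E: 669 − 1(361.3) = 307.7
  D: 0 + 2(361.3) = 722.5
Total out = 307.7 + 722.5 = 1030 lbmol/h.

1030 lbmol/h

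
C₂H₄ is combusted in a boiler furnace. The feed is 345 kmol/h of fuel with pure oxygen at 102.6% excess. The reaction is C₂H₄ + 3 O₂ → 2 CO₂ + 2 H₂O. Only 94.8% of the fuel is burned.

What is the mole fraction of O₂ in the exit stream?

Stoichiometric O₂ = 3 × 345 = 1035 kmol/h; O₂ fed = 1035 × 2.026 = 2097 kmol/h.
Fuel reacted = 0.948 × 345 → ξ = 327.1 kmol/h.
Outlet (n = n₀ + ν ξ):
  C₂H₄: 345 − 1(327.1) = 17.94
  O₂: 2097 − 3(327.1) = 1116
  CO₂: 0 + 2(327.1) = 654.1
  H₂O: 0 + 2(327.1) = 654.1
Total out = 2442 kmol/h; y_O₂ = 1116 / 2442 = 0.4569.

0.457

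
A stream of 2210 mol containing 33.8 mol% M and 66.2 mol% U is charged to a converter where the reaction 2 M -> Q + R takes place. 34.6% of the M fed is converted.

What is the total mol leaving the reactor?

M reacted = 0.346 × 747 = 258.5 mol; ν_M = −2, so ξ = 258.5/2 = 129.2 mol.
Outlet amounts (n = n₀ + ν ξ):
  M: 747 − 2(129.2) = 488.5
  Q: 0 + 1(129.2) = 129.2
  R: 0 + 1(129.2) = 129.2
  U: 1463 (inert)
Total out = 488.5 + 129.2 + 129.2 + 1463 = 2210 mol.

2210 mol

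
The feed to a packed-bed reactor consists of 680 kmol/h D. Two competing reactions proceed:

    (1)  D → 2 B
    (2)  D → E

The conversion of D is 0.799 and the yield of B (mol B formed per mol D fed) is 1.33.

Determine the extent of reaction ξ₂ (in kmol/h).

Yield of B: 2ξ₁ / 680 = 1.33 → ξ₁ = 452.2 kmol/h.
Conversion of D: 1ξ₁ + 1ξ₂ = 0.799 × 680 = 543.3 → ξ₂ = 91.12 kmol/h.
Outlet amounts (n = n₀ + Σ ν·ξ):
  D: 680 − 1(452.2) − 1(91.12) = 136.7
  B: 0 + 2(452.2) = 904.4
  E: 0 + 1(91.12) = 91.12

ξ₂ = 91.1 kmol/h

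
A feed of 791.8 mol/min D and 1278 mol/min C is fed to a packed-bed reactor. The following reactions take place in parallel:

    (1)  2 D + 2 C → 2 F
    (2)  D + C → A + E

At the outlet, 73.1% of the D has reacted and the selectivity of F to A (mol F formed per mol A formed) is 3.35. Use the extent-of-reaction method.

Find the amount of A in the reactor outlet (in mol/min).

133 mol/min

Conversion of D: D consumed = 0.731 × 791.8 = 578.8 mol/min = 2ξ₁ + 1ξ₂.
Selectivity: 2ξ₁ / (1ξ₂) = 3.35 → ξ₁ = 1.675 ξ₂.
Substitute: (2·1.675 + 1) ξ₂ = 578.8 → ξ₂ = 133.1 mol/min, ξ₁ = 222.9 mol/min.
Outlet amounts (n = n₀ + Σ ν·ξ):
  D: 791.8 − 2(222.9) − 1(133.1) = 213
  C: 1278 − 2(222.9) − 1(133.1) = 699.2
  F: 0 + 2(222.9) = 445.7
  A: 0 + 1(133.1) = 133.1
  E: 0 + 1(133.1) = 133.1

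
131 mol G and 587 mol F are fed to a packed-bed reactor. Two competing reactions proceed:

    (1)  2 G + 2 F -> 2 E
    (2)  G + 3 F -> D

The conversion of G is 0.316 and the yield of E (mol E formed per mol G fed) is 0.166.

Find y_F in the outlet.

Yield of E: 2ξ₁ / 131 = 0.166 → ξ₁ = 10.87 mol.
Conversion of G: 2ξ₁ + 1ξ₂ = 0.316 × 131 = 41.4 → ξ₂ = 19.65 mol.
Outlet amounts (n = n₀ + Σ ν·ξ):
  G: 131 − 2(10.87) − 1(19.65) = 89.6
  F: 587 − 2(10.87) − 3(19.65) = 506.3
  E: 0 + 2(10.87) = 21.75
  D: 0 + 1(19.65) = 19.65
Total out = 637.3 mol; y_F = 506.3 / 637.3 = 0.7944.

0.794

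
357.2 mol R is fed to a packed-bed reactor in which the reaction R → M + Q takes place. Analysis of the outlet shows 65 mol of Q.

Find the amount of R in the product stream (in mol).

For Q: n = n₀ + 1ξ → 65 = 0 + 1ξ, giving ξ = 65 mol.
Outlet amounts (n = n₀ + ν ξ):
  R: 357.2 − 1(65) = 292.2
  M: 0 + 1(65) = 65
  Q: 0 + 1(65) = 65

292 mol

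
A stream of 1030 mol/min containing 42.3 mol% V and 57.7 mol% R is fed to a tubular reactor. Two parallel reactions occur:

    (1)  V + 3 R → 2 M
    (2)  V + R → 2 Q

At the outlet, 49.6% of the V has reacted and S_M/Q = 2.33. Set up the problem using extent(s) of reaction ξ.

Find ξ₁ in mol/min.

ξ₁ = 151 mol/min

Conversion of V: V consumed = 0.496 × 435.7 = 216.1 mol/min = 1ξ₁ + 1ξ₂.
Selectivity: 2ξ₁ / (2ξ₂) = 2.33 → ξ₁ = 2.33 ξ₂.
Substitute: (1·2.33 + 1) ξ₂ = 216.1 → ξ₂ = 64.9 mol/min, ξ₁ = 151.2 mol/min.
Outlet amounts (n = n₀ + Σ ν·ξ):
  V: 435.7 − 1(151.2) − 1(64.9) = 219.6
  R: 594.3 − 3(151.2) − 1(64.9) = 75.79
  M: 0 + 2(151.2) = 302.4
  Q: 0 + 2(64.9) = 129.8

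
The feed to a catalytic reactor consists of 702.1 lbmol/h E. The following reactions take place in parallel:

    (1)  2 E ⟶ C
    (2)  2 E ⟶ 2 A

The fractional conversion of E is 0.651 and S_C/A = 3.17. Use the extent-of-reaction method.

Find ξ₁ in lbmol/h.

ξ₁ = 197 lbmol/h

Conversion of E: E consumed = 0.651 × 702.1 = 457.1 lbmol/h = 2ξ₁ + 2ξ₂.
Selectivity: 1ξ₁ / (2ξ₂) = 3.17 → ξ₁ = 6.34 ξ₂.
Substitute: (2·6.34 + 2) ξ₂ = 457.1 → ξ₂ = 31.14 lbmol/h, ξ₁ = 197.4 lbmol/h.
Outlet amounts (n = n₀ + Σ ν·ξ):
  E: 702.1 − 2(197.4) − 2(31.14) = 245
  C: 0 + 1(197.4) = 197.4
  A: 0 + 2(31.14) = 62.27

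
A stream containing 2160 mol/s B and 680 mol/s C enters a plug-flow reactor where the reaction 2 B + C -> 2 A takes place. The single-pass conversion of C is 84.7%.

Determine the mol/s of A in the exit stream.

C reacted = 0.847 × 680 = 576 mol/s; ν_C = −1, so ξ = 576/1 = 576 mol/s.
Outlet amounts (n = n₀ + ν ξ):
  B: 2160 − 2(576) = 1008
  C: 680 − 1(576) = 104
  A: 0 + 2(576) = 1152

1150 mol/s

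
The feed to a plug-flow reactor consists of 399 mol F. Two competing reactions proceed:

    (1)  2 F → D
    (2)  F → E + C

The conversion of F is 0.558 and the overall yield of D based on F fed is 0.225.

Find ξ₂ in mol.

Yield of D: 1ξ₁ / 399 = 0.225 → ξ₁ = 89.78 mol.
Conversion of F: 2ξ₁ + 1ξ₂ = 0.558 × 399 = 222.6 → ξ₂ = 43.09 mol.
Outlet amounts (n = n₀ + Σ ν·ξ):
  F: 399 − 2(89.78) − 1(43.09) = 176.4
  D: 0 + 1(89.78) = 89.78
  E: 0 + 1(43.09) = 43.09
  C: 0 + 1(43.09) = 43.09

ξ₂ = 43.1 mol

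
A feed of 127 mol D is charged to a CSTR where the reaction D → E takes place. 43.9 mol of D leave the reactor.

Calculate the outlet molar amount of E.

For D: n = n₀ − 1ξ → 43.9 = 127 − 1ξ, giving ξ = 83.1 mol.
Outlet amounts (n = n₀ + ν ξ):
  D: 127 − 1(83.1) = 43.9
  E: 0 + 1(83.1) = 83.1

83.1 mol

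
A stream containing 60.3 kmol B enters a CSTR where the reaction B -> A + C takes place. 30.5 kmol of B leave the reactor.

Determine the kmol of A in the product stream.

29.8 kmol

For B: n = n₀ − 1ξ → 30.5 = 60.3 − 1ξ, giving ξ = 29.8 kmol.
Outlet amounts (n = n₀ + ν ξ):
  B: 60.3 − 1(29.8) = 30.5
  A: 0 + 1(29.8) = 29.8
  C: 0 + 1(29.8) = 29.8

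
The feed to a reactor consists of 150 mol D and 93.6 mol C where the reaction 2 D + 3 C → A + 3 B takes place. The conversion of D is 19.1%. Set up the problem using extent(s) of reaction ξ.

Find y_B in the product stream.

0.187

D reacted = 0.191 × 150 = 28.65 mol; ν_D = −2, so ξ = 28.65/2 = 14.33 mol.
Outlet amounts (n = n₀ + ν ξ):
  D: 150 − 2(14.33) = 121.3
  C: 93.6 − 3(14.33) = 50.62
  A: 0 + 1(14.33) = 14.33
  B: 0 + 3(14.33) = 42.98
Total out = 229.3 mol; y_B = 42.98 / 229.3 = 0.1874.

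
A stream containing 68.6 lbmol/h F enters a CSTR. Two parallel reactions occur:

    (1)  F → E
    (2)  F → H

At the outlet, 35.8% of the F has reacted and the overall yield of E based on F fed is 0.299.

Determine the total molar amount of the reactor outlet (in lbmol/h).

Yield of E: 1ξ₁ / 68.6 = 0.299 → ξ₁ = 20.51 lbmol/h.
Conversion of F: 1ξ₁ + 1ξ₂ = 0.358 × 68.6 = 24.56 → ξ₂ = 4.047 lbmol/h.
Outlet amounts (n = n₀ + Σ ν·ξ):
  F: 68.6 − 1(20.51) − 1(4.047) = 44.04
  E: 0 + 1(20.51) = 20.51
  H: 0 + 1(4.047) = 4.047
Total out = 44.04 + 20.51 + 4.047 = 68.6 lbmol/h.

68.6 lbmol/h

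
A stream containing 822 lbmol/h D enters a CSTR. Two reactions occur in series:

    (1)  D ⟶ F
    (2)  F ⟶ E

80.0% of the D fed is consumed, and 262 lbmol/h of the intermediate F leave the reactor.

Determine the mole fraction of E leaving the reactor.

Conversion of D: D consumed = 1ξ₁ = 0.8 × 822 → ξ₁ = 657.6 lbmol/h.
F balance: n_F = 0 + 1ξ₁ − 1ξ₂ = 262 → ξ₂ = (1·657.6 − 262)/1 = 395.6 lbmol/h.
Outlet amounts (n = n₀ + Σ ν·ξ):
  D: 822 − 1(657.6) = 164.4
  F: 0 + 1(657.6) − 1(395.6) = 262
  E: 0 + 1(395.6) = 395.6
Total out = 822 lbmol/h; y_E = 395.6 / 822 = 0.4813.

0.481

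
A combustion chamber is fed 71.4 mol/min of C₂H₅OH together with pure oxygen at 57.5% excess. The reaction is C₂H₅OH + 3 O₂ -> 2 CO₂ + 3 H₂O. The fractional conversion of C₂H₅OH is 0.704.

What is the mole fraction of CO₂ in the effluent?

Stoichiometric O₂ = 3 × 71.4 = 214.2 mol/min; O₂ fed = 214.2 × 1.575 = 337.4 mol/min.
Fuel reacted = 0.704 × 71.4 → ξ = 50.27 mol/min.
Outlet (n = n₀ + ν ξ):
  C₂H₅OH: 71.4 − 1(50.27) = 21.13
  O₂: 337.4 − 3(50.27) = 186.6
  CO₂: 0 + 2(50.27) = 100.5
  H₂O: 0 + 3(50.27) = 150.8
Total out = 459 mol/min; y_CO₂ = 100.5 / 459 = 0.219.

0.219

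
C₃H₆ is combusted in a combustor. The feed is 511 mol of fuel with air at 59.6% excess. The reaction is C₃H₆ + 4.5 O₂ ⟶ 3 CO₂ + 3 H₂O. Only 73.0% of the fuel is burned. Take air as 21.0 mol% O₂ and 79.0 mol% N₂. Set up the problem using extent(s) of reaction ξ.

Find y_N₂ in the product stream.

0.76

Stoichiometric O₂ = 4.5 × 511 = 2300 mol; O₂ fed = 2300 × 1.596 = 3670 mol.
N₂ fed = 3670 × 79/21 = 13810 mol.
Fuel reacted = 0.73 × 511 → ξ = 373 mol.
Outlet (n = n₀ + ν ξ):
  C₃H₆: 511 − 1(373) = 138
  O₂: 3670 − 4.5(373) = 1991
  N₂: 13810 (inert)
  CO₂: 0 + 3(373) = 1119
  H₂O: 0 + 3(373) = 1119
Total out = 18170 mol; y_N₂ = 13810 / 18170 = 0.7597.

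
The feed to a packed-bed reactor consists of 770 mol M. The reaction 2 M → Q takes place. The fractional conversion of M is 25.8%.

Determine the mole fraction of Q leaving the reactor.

0.148

M reacted = 0.258 × 770 = 198.7 mol; ν_M = −2, so ξ = 198.7/2 = 99.33 mol.
Outlet amounts (n = n₀ + ν ξ):
  M: 770 − 2(99.33) = 571.3
  Q: 0 + 1(99.33) = 99.33
Total out = 670.7 mol; y_Q = 99.33 / 670.7 = 0.1481.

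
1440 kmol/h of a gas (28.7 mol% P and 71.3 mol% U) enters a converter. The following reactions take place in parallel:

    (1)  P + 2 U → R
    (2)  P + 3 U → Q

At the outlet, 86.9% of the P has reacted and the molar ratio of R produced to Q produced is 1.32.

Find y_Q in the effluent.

Conversion of P: P consumed = 0.869 × 413.3 = 359.1 kmol/h = 1ξ₁ + 1ξ₂.
Selectivity: 1ξ₁ / (1ξ₂) = 1.32 → ξ₁ = 1.32 ξ₂.
Substitute: (1·1.32 + 1) ξ₂ = 359.1 → ξ₂ = 154.8 kmol/h, ξ₁ = 204.3 kmol/h.
Outlet amounts (n = n₀ + Σ ν·ξ):
  P: 413.3 − 1(204.3) − 1(154.8) = 54.14
  U: 1027 − 2(204.3) − 3(154.8) = 153.6
  R: 0 + 1(204.3) = 204.3
  Q: 0 + 1(154.8) = 154.8
Total out = 566.9 kmol/h; y_Q = 154.8 / 566.9 = 0.2731.

0.273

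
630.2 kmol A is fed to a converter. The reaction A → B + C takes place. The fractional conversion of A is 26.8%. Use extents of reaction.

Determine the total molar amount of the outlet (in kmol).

A reacted = 0.268 × 630.2 = 168.9 kmol; ν_A = −1, so ξ = 168.9/1 = 168.9 kmol.
Outlet amounts (n = n₀ + ν ξ):
  A: 630.2 − 1(168.9) = 461.3
  B: 0 + 1(168.9) = 168.9
  C: 0 + 1(168.9) = 168.9
Total out = 461.3 + 168.9 + 168.9 = 799.1 kmol.

799 kmol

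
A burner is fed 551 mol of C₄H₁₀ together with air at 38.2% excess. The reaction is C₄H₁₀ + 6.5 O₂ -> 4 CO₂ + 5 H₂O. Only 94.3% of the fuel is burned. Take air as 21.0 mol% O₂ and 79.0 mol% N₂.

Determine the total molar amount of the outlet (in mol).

Stoichiometric O₂ = 6.5 × 551 = 3582 mol; O₂ fed = 3582 × 1.382 = 4950 mol.
N₂ fed = 4950 × 79/21 = 18620 mol.
Fuel reacted = 0.943 × 551 → ξ = 519.6 mol.
Outlet (n = n₀ + ν ξ):
  C₄H₁₀: 551 − 1(519.6) = 31.41
  O₂: 4950 − 6.5(519.6) = 1572
  N₂: 18620 (inert)
  CO₂: 0 + 4(519.6) = 2078
  H₂O: 0 + 5(519.6) = 2598
Total out = 31.41 + 1572 + 18620 + 2078 + 2598 = 24900 mol.

24900 mol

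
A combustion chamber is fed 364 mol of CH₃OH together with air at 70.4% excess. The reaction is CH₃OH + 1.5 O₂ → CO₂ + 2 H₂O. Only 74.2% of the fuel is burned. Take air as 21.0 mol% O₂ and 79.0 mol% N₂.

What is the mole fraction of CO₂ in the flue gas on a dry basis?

0.0615

Stoichiometric O₂ = 1.5 × 364 = 546 mol; O₂ fed = 546 × 1.704 = 930.4 mol.
N₂ fed = 930.4 × 79/21 = 3500 mol.
Fuel reacted = 0.742 × 364 → ξ = 270.1 mol.
Outlet (n = n₀ + ν ξ):
  CH₃OH: 364 − 1(270.1) = 93.91
  O₂: 930.4 − 1.5(270.1) = 525.3
  N₂: 3500 (inert)
  CO₂: 0 + 1(270.1) = 270.1
  H₂O: 0 + 2(270.1) = 540.2
Dry total = 4389 mol; y_CO₂ (dry) = 270.1 / 4389 = 0.06153.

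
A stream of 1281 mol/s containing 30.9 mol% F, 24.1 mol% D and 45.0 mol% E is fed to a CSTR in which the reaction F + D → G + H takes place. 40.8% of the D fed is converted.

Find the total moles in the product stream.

1280 mol/s

D reacted = 0.408 × 308.7 = 126 mol/s; ν_D = −1, so ξ = 126/1 = 126 mol/s.
Outlet amounts (n = n₀ + ν ξ):
  F: 395.8 − 1(126) = 269.9
  D: 308.7 − 1(126) = 182.8
  G: 0 + 1(126) = 126
  H: 0 + 1(126) = 126
  E: 576.5 (inert)
Total out = 269.9 + 182.8 + 126 + 126 + 576.5 = 1281 mol/s.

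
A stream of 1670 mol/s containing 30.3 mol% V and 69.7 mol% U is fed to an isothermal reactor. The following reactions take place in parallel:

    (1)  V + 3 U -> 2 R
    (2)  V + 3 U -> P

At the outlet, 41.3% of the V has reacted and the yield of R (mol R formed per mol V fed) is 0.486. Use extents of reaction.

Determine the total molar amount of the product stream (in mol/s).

Yield of R: 2ξ₁ / 506 = 0.486 → ξ₁ = 123 mol/s.
Conversion of V: 1ξ₁ + 1ξ₂ = 0.413 × 506 = 209 → ξ₂ = 86.02 mol/s.
Outlet amounts (n = n₀ + Σ ν·ξ):
  V: 506 − 1(123) − 1(86.02) = 297
  U: 1164 − 3(123) − 3(86.02) = 537
  R: 0 + 2(123) = 245.9
  P: 0 + 1(86.02) = 86.02
Total out = 297 + 537 + 245.9 + 86.02 = 1166 mol/s.

1170 mol/s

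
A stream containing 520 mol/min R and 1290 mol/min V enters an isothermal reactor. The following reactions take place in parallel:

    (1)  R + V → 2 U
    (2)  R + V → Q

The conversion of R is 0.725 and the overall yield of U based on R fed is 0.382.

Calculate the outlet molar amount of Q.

Yield of U: 2ξ₁ / 520 = 0.382 → ξ₁ = 99.32 mol/min.
Conversion of R: 1ξ₁ + 1ξ₂ = 0.725 × 520 = 377 → ξ₂ = 277.7 mol/min.
Outlet amounts (n = n₀ + Σ ν·ξ):
  R: 520 − 1(99.32) − 1(277.7) = 143
  V: 1290 − 1(99.32) − 1(277.7) = 913
  U: 0 + 2(99.32) = 198.6
  Q: 0 + 1(277.7) = 277.7

278 mol/min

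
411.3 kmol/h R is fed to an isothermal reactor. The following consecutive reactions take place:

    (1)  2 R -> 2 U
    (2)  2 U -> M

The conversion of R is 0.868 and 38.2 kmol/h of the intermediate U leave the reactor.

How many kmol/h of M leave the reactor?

Conversion of R: R consumed = 2ξ₁ = 0.868 × 411.3 → ξ₁ = 178.5 kmol/h.
U balance: n_U = 0 + 2ξ₁ − 2ξ₂ = 38.2 → ξ₂ = (2·178.5 − 38.2)/2 = 159.4 kmol/h.
Outlet amounts (n = n₀ + Σ ν·ξ):
  R: 411.3 − 2(178.5) = 54.29
  U: 0 + 2(178.5) − 2(159.4) = 38.2
  M: 0 + 1(159.4) = 159.4

159 kmol/h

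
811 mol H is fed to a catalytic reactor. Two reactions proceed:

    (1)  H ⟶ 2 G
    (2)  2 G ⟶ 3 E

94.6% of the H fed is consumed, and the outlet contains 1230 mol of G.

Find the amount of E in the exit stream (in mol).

Conversion of H: H consumed = 1ξ₁ = 0.946 × 811 → ξ₁ = 767.2 mol.
G balance: n_G = 0 + 2ξ₁ − 2ξ₂ = 1230 → ξ₂ = (2·767.2 − 1230)/2 = 152.2 mol.
Outlet amounts (n = n₀ + Σ ν·ξ):
  H: 811 − 1(767.2) = 43.79
  G: 0 + 2(767.2) − 2(152.2) = 1230
  E: 0 + 3(152.2) = 456.6

457 mol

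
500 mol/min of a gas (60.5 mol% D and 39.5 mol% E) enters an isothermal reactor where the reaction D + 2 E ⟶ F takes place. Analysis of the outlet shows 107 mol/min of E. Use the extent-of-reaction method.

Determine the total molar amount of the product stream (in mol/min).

410 mol/min

For E: n = n₀ − 2ξ → 107 = 197.5 − 2ξ, giving ξ = 45.25 mol/min.
Outlet amounts (n = n₀ + ν ξ):
  D: 302.5 − 1(45.25) = 257.2
  E: 197.5 − 2(45.25) = 107
  F: 0 + 1(45.25) = 45.25
Total out = 257.2 + 107 + 45.25 = 409.5 mol/min.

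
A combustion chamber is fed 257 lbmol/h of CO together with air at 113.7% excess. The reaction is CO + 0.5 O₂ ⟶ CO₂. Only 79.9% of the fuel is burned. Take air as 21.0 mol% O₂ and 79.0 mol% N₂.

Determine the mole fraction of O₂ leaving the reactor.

0.118

Stoichiometric O₂ = 0.5 × 257 = 128.5 lbmol/h; O₂ fed = 128.5 × 2.137 = 274.6 lbmol/h.
N₂ fed = 274.6 × 79/21 = 1033 lbmol/h.
Fuel reacted = 0.799 × 257 → ξ = 205.3 lbmol/h.
Outlet (n = n₀ + ν ξ):
  CO: 257 − 1(205.3) = 51.66
  O₂: 274.6 − 0.5(205.3) = 171.9
  N₂: 1033 (inert)
  CO₂: 0 + 1(205.3) = 205.3
Total out = 1462 lbmol/h; y_O₂ = 171.9 / 1462 = 0.1176.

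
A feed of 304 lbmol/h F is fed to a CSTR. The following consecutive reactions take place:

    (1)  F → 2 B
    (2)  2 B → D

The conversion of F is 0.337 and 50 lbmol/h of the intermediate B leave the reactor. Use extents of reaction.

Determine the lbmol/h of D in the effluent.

Conversion of F: F consumed = 1ξ₁ = 0.337 × 304 → ξ₁ = 102.4 lbmol/h.
B balance: n_B = 0 + 2ξ₁ − 2ξ₂ = 50 → ξ₂ = (2·102.4 − 50)/2 = 77.45 lbmol/h.
Outlet amounts (n = n₀ + Σ ν·ξ):
  F: 304 − 1(102.4) = 201.6
  B: 0 + 2(102.4) − 2(77.45) = 50
  D: 0 + 1(77.45) = 77.45

77.4 lbmol/h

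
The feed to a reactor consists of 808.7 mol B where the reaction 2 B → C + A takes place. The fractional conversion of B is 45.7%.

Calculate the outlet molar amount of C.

185 mol

B reacted = 0.457 × 808.7 = 369.6 mol; ν_B = −2, so ξ = 369.6/2 = 184.8 mol.
Outlet amounts (n = n₀ + ν ξ):
  B: 808.7 − 2(184.8) = 439.1
  C: 0 + 1(184.8) = 184.8
  A: 0 + 1(184.8) = 184.8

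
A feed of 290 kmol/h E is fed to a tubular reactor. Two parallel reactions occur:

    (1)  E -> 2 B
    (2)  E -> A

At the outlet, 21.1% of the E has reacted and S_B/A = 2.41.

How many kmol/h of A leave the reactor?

Conversion of E: E consumed = 0.211 × 290 = 61.19 kmol/h = 1ξ₁ + 1ξ₂.
Selectivity: 2ξ₁ / (1ξ₂) = 2.41 → ξ₁ = 1.205 ξ₂.
Substitute: (1·1.205 + 1) ξ₂ = 61.19 → ξ₂ = 27.75 kmol/h, ξ₁ = 33.44 kmol/h.
Outlet amounts (n = n₀ + Σ ν·ξ):
  E: 290 − 1(33.44) − 1(27.75) = 228.8
  B: 0 + 2(33.44) = 66.88
  A: 0 + 1(27.75) = 27.75

27.8 kmol/h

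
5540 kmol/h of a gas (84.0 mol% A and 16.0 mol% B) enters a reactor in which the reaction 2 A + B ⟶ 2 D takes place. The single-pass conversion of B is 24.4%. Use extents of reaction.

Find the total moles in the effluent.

B reacted = 0.244 × 886.4 = 216.3 kmol/h; ν_B = −1, so ξ = 216.3/1 = 216.3 kmol/h.
Outlet amounts (n = n₀ + ν ξ):
  A: 4654 − 2(216.3) = 4221
  B: 886.4 − 1(216.3) = 670.1
  D: 0 + 2(216.3) = 432.6
Total out = 4221 + 670.1 + 432.6 = 5324 kmol/h.

5320 kmol/h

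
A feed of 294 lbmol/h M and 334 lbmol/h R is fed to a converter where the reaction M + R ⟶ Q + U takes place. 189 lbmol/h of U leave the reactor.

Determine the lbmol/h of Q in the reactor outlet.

189 lbmol/h

For U: n = n₀ + 1ξ → 189 = 0 + 1ξ, giving ξ = 189 lbmol/h.
Outlet amounts (n = n₀ + ν ξ):
  M: 294 − 1(189) = 105
  R: 334 − 1(189) = 145
  Q: 0 + 1(189) = 189
  U: 0 + 1(189) = 189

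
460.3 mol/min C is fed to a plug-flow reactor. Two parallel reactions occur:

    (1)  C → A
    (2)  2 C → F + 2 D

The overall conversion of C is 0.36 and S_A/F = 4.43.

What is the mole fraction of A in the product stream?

Conversion of C: C consumed = 0.36 × 460.3 = 165.7 mol/min = 1ξ₁ + 2ξ₂.
Selectivity: 1ξ₁ / (1ξ₂) = 4.43 → ξ₁ = 4.43 ξ₂.
Substitute: (1·4.43 + 2) ξ₂ = 165.7 → ξ₂ = 25.77 mol/min, ξ₁ = 114.2 mol/min.
Outlet amounts (n = n₀ + Σ ν·ξ):
  C: 460.3 − 1(114.2) − 2(25.77) = 294.6
  A: 0 + 1(114.2) = 114.2
  F: 0 + 1(25.77) = 25.77
  D: 0 + 2(25.77) = 51.54
Total out = 486.1 mol/min; y_A = 114.2 / 486.1 = 0.2349.

0.235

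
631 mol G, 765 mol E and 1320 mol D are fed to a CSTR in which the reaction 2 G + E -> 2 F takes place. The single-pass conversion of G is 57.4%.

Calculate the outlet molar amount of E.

G reacted = 0.574 × 631 = 362.2 mol; ν_G = −2, so ξ = 362.2/2 = 181.1 mol.
Outlet amounts (n = n₀ + ν ξ):
  G: 631 − 2(181.1) = 268.8
  E: 765 − 1(181.1) = 583.9
  F: 0 + 2(181.1) = 362.2
  D: 1320 (inert)

584 mol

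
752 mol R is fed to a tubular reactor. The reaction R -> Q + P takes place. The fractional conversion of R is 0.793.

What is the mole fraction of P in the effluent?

0.442

R reacted = 0.793 × 752 = 596.3 mol; ν_R = −1, so ξ = 596.3/1 = 596.3 mol.
Outlet amounts (n = n₀ + ν ξ):
  R: 752 − 1(596.3) = 155.7
  Q: 0 + 1(596.3) = 596.3
  P: 0 + 1(596.3) = 596.3
Total out = 1348 mol; y_P = 596.3 / 1348 = 0.4423.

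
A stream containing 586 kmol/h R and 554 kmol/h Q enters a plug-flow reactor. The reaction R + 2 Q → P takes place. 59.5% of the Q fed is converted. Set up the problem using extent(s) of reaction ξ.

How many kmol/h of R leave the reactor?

Q reacted = 0.595 × 554 = 329.6 kmol/h; ν_Q = −2, so ξ = 329.6/2 = 164.8 kmol/h.
Outlet amounts (n = n₀ + ν ξ):
  R: 586 − 1(164.8) = 421.2
  Q: 554 − 2(164.8) = 224.4
  P: 0 + 1(164.8) = 164.8

421 kmol/h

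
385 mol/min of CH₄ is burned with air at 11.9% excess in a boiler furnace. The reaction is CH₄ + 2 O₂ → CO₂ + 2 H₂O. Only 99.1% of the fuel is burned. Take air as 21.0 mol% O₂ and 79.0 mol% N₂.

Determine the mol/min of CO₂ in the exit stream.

382 mol/min

Stoichiometric O₂ = 2 × 385 = 770 mol/min; O₂ fed = 770 × 1.119 = 861.6 mol/min.
N₂ fed = 861.6 × 79/21 = 3241 mol/min.
Fuel reacted = 0.991 × 385 → ξ = 381.5 mol/min.
Outlet (n = n₀ + ν ξ):
  CH₄: 385 − 1(381.5) = 3.465
  O₂: 861.6 − 2(381.5) = 98.56
  N₂: 3241 (inert)
  CO₂: 0 + 1(381.5) = 381.5
  H₂O: 0 + 2(381.5) = 763.1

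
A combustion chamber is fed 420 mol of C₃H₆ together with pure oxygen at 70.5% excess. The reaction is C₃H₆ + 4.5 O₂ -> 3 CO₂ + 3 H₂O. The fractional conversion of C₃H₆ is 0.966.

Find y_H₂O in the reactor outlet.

0.317

Stoichiometric O₂ = 4.5 × 420 = 1890 mol; O₂ fed = 1890 × 1.705 = 3222 mol.
Fuel reacted = 0.966 × 420 → ξ = 405.7 mol.
Outlet (n = n₀ + ν ξ):
  C₃H₆: 420 − 1(405.7) = 14.28
  O₂: 3222 − 4.5(405.7) = 1397
  CO₂: 0 + 3(405.7) = 1217
  H₂O: 0 + 3(405.7) = 1217
Total out = 3845 mol; y_H₂O = 1217 / 3845 = 0.3165.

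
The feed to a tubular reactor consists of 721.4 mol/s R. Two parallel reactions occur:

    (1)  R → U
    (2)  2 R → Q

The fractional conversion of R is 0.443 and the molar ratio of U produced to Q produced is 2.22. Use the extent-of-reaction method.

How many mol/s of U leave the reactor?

168 mol/s

Conversion of R: R consumed = 0.443 × 721.4 = 319.6 mol/s = 1ξ₁ + 2ξ₂.
Selectivity: 1ξ₁ / (1ξ₂) = 2.22 → ξ₁ = 2.22 ξ₂.
Substitute: (1·2.22 + 2) ξ₂ = 319.6 → ξ₂ = 75.73 mol/s, ξ₁ = 168.1 mol/s.
Outlet amounts (n = n₀ + Σ ν·ξ):
  R: 721.4 − 1(168.1) − 2(75.73) = 401.8
  U: 0 + 1(168.1) = 168.1
  Q: 0 + 1(75.73) = 75.73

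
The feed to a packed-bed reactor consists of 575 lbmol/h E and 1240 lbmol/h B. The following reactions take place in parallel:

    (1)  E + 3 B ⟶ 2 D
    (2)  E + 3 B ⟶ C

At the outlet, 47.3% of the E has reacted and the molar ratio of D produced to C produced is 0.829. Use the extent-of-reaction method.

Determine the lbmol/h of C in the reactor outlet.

Conversion of E: E consumed = 0.473 × 575 = 272 lbmol/h = 1ξ₁ + 1ξ₂.
Selectivity: 2ξ₁ / (1ξ₂) = 0.829 → ξ₁ = 0.4145 ξ₂.
Substitute: (1·0.4145 + 1) ξ₂ = 272 → ξ₂ = 192.3 lbmol/h, ξ₁ = 79.7 lbmol/h.
Outlet amounts (n = n₀ + Σ ν·ξ):
  E: 575 − 1(79.7) − 1(192.3) = 303
  B: 1240 − 3(79.7) − 3(192.3) = 424.1
  D: 0 + 2(79.7) = 159.4
  C: 0 + 1(192.3) = 192.3

192 lbmol/h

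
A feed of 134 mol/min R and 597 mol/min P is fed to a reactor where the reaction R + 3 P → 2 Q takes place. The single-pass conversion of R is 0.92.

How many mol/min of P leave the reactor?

227 mol/min

R reacted = 0.92 × 134 = 123.3 mol/min; ν_R = −1, so ξ = 123.3/1 = 123.3 mol/min.
Outlet amounts (n = n₀ + ν ξ):
  R: 134 − 1(123.3) = 10.72
  P: 597 − 3(123.3) = 227.2
  Q: 0 + 2(123.3) = 246.6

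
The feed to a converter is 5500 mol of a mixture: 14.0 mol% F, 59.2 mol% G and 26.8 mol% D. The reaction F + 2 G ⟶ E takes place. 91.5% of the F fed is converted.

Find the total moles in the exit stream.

F reacted = 0.915 × 770 = 704.6 mol; ν_F = −1, so ξ = 704.6/1 = 704.6 mol.
Outlet amounts (n = n₀ + ν ξ):
  F: 770 − 1(704.6) = 65.45
  G: 3256 − 2(704.6) = 1847
  E: 0 + 1(704.6) = 704.6
  D: 1474 (inert)
Total out = 65.45 + 1847 + 704.6 + 1474 = 4091 mol.

4090 mol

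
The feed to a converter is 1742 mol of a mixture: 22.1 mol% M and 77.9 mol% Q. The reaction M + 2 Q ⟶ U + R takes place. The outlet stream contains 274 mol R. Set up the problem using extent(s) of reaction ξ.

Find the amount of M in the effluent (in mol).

For R: n = n₀ + 1ξ → 274 = 0 + 1ξ, giving ξ = 274 mol.
Outlet amounts (n = n₀ + ν ξ):
  M: 385 − 1(274) = 111
  Q: 1357 − 2(274) = 809
  U: 0 + 1(274) = 274
  R: 0 + 1(274) = 274

111 mol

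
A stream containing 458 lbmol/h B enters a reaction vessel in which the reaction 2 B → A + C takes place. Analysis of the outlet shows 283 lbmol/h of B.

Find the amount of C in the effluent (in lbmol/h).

For B: n = n₀ − 2ξ → 283 = 458 − 2ξ, giving ξ = 87.5 lbmol/h.
Outlet amounts (n = n₀ + ν ξ):
  B: 458 − 2(87.5) = 283
  A: 0 + 1(87.5) = 87.5
  C: 0 + 1(87.5) = 87.5

87.5 lbmol/h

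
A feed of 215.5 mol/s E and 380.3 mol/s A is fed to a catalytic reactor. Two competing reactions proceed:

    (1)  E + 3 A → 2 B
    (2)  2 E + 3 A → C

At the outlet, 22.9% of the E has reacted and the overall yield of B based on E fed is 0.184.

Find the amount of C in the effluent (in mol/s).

14.8 mol/s

Yield of B: 2ξ₁ / 215.5 = 0.184 → ξ₁ = 19.83 mol/s.
Conversion of E: 1ξ₁ + 2ξ₂ = 0.229 × 215.5 = 49.35 → ξ₂ = 14.76 mol/s.
Outlet amounts (n = n₀ + Σ ν·ξ):
  E: 215.5 − 1(19.83) − 2(14.76) = 166.2
  A: 380.3 − 3(19.83) − 3(14.76) = 276.5
  B: 0 + 2(19.83) = 39.65
  C: 0 + 1(14.76) = 14.76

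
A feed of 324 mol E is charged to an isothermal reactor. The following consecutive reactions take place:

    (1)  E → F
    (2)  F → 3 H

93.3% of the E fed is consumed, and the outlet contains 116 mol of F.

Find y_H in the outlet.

0.802

Conversion of E: E consumed = 1ξ₁ = 0.933 × 324 → ξ₁ = 302.3 mol.
F balance: n_F = 0 + 1ξ₁ − 1ξ₂ = 116 → ξ₂ = (1·302.3 − 116)/1 = 186.3 mol.
Outlet amounts (n = n₀ + Σ ν·ξ):
  E: 324 − 1(302.3) = 21.71
  F: 0 + 1(302.3) − 1(186.3) = 116
  H: 0 + 3(186.3) = 558.9
Total out = 696.6 mol; y_H = 558.9 / 696.6 = 0.8023.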